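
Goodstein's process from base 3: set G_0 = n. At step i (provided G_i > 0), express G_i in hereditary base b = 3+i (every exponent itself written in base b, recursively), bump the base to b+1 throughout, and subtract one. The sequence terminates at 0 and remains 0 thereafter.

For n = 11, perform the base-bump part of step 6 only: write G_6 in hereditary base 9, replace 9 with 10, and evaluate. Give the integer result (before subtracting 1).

G_0 = 11. HB_3(11) = 3^2 + 2. Bump = 18. G_1 = 17.
G_1 = 17. HB_4(17) = 4^2 + 1. Bump = 26. G_2 = 25.
G_2 = 25. HB_5(25) = 5^2. Bump = 36. G_3 = 35.
G_3 = 35. HB_6(35) = 5·6 + 5. Bump = 40. G_4 = 39.
G_4 = 39. HB_7(39) = 5·7 + 4. Bump = 44. G_5 = 43.
G_5 = 43. HB_8(43) = 5·8 + 3. Bump = 48. G_6 = 47.
G_6 = 47. HB_9(47) = 5·9 + 2. Bump = 52. G_7 = 51.

52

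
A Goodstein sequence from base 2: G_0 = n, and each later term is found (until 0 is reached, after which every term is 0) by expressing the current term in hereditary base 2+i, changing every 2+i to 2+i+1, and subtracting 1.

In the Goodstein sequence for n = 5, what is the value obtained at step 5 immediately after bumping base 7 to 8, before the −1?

1752

base 2: 5 = 2^2 + 1; at 3: 3^3 + 1 = 28; next = 27
base 3: 27 = 3^3; at 4: 4^4 = 256; next = 255
base 4: 255 = 3·4^3 + 3·4^2 + 3·4 + 3; at 5: 3·5^3 + 3·5^2 + 3·5 + 3 = 468; next = 467
base 5: 467 = 3·5^3 + 3·5^2 + 3·5 + 2; at 6: 3·6^3 + 3·6^2 + 3·6 + 2 = 776; next = 775
base 6: 775 = 3·6^3 + 3·6^2 + 3·6 + 1; at 7: 3·7^3 + 3·7^2 + 3·7 + 1 = 1198; next = 1197
base 7: 1197 = 3·7^3 + 3·7^2 + 3·7; at 8: 3·8^3 + 3·8^2 + 3·8 = 1752; next = 1751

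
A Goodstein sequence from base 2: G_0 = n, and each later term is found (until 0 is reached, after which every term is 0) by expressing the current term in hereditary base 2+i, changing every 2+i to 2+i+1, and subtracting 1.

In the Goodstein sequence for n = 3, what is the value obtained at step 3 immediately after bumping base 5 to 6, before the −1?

2

G_0 = 3. HB_2(3) = 2 + 1. Bump = 4. G_1 = 3.
G_1 = 3. HB_3(3) = 3. Bump = 4. G_2 = 3.
G_2 = 3. HB_4(3) = 3. Bump = 3. G_3 = 2.
G_3 = 2. HB_5(2) = 2. Bump = 2. G_4 = 1.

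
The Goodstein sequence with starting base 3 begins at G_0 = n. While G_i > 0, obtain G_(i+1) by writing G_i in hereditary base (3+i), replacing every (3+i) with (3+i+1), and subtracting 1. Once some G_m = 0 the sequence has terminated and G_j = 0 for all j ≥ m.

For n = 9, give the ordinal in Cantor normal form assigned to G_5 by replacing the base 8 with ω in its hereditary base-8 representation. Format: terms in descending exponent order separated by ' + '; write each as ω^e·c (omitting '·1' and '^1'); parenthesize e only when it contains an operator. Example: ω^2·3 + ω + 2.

ω·2 + 7

G_0 = 9. HB_3(9) = 3^2. Bump = 16. G_1 = 15.
G_1 = 15. HB_4(15) = 3·4 + 3. Bump = 18. G_2 = 17.
G_2 = 17. HB_5(17) = 3·5 + 2. Bump = 20. G_3 = 19.
G_3 = 19. HB_6(19) = 3·6 + 1. Bump = 22. G_4 = 21.
G_4 = 21. HB_7(21) = 3·7. Bump = 24. G_5 = 23.
G_5 = 23. HB_8(23) = 2·8 + 7. Bump = 25. G_6 = 24.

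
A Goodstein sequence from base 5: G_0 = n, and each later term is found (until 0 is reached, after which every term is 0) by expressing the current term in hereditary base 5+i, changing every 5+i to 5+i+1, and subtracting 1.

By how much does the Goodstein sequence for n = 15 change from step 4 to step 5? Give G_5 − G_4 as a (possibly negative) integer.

1

i=0: 15 = 3·5 (b=5); 5→6: 3·6 = 18; 18−1 = 17
i=1: 17 = 2·6 + 5 (b=6); 6→7: 2·7 + 5 = 19; 19−1 = 18
i=2: 18 = 2·7 + 4 (b=7); 7→8: 2·8 + 4 = 20; 20−1 = 19
i=3: 19 = 2·8 + 3 (b=8); 8→9: 2·9 + 3 = 21; 21−1 = 20
i=4: 20 = 2·9 + 2 (b=9); 9→10: 2·10 + 2 = 22; 22−1 = 21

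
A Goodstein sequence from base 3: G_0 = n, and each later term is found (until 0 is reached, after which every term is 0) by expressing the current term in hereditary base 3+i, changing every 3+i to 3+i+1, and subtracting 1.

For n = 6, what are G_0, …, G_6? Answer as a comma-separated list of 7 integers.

6, 7, 7, 7, 7, 7, 6

base 3: 6 = 2·3; at 4: 2·4 = 8; next = 7
base 4: 7 = 4 + 3; at 5: 5 + 3 = 8; next = 7
base 5: 7 = 5 + 2; at 6: 6 + 2 = 8; next = 7
base 6: 7 = 6 + 1; at 7: 7 + 1 = 8; next = 7
base 7: 7 = 7; at 8: 8 = 8; next = 7
base 8: 7 = 7; at 9: 7 = 7; next = 6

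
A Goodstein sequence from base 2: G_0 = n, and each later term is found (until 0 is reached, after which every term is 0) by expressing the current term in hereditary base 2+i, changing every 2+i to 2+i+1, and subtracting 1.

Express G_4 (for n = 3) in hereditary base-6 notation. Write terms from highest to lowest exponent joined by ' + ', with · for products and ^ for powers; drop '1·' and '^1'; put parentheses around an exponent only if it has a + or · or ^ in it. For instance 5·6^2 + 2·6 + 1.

base 2: 3 = 2 + 1; at 3: 3 + 1 = 4; next = 3
base 3: 3 = 3; at 4: 4 = 4; next = 3
base 4: 3 = 3; at 5: 3 = 3; next = 2
base 5: 2 = 2; at 6: 2 = 2; next = 1
base 6: 1 = 1; at 7: 1 = 1; next = 0

1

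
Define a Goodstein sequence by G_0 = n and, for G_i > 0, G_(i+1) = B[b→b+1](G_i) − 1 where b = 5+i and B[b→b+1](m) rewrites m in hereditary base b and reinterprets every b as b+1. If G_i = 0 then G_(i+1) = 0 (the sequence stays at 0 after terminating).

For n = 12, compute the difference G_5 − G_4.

step 0: 12 = 2·5 + 2; sub 6 for 5: 2·6 + 2; = 14; G_1 = 14−1 = 13
step 1: 13 = 2·6 + 1; sub 7 for 6: 2·7 + 1; = 15; G_2 = 15−1 = 14
step 2: 14 = 2·7; sub 8 for 7: 2·8; = 16; G_3 = 16−1 = 15
step 3: 15 = 8 + 7; sub 9 for 8: 9 + 7; = 16; G_4 = 16−1 = 15
step 4: 15 = 9 + 6; sub 10 for 9: 10 + 6; = 16; G_5 = 16−1 = 15

0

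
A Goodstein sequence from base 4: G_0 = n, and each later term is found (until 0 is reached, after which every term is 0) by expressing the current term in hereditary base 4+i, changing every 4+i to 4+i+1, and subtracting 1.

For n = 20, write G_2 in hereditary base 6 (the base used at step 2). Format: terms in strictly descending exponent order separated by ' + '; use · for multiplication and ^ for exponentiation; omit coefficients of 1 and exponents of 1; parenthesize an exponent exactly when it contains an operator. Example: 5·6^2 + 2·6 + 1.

G_0=20  [base 4] 4^2 + 4  →[4↦5]→  5^2 + 5 = 30  −1 ⇒ G_1=29
G_1=29  [base 5] 5^2 + 4  →[5↦6]→  6^2 + 4 = 40  −1 ⇒ G_2=39
G_2=39  [base 6] 6^2 + 3  →[6↦7]→  7^2 + 3 = 52  −1 ⇒ G_3=51

6^2 + 3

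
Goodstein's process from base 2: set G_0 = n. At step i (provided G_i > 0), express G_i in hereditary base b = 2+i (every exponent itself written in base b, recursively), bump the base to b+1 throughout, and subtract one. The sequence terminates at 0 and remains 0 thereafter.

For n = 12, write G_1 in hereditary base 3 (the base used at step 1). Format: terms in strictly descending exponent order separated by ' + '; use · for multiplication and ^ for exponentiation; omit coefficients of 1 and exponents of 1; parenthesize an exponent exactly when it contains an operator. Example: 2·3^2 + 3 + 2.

3^(3 + 1) + 2·3^2 + 2·3 + 2

(0) 12|_2 = 2^(2 + 1) + 2^2 ↦ 3^(3 + 1) + 3^3|_3 = 108 ⇒ 107
(1) 107|_3 = 3^(3 + 1) + 2·3^2 + 2·3 + 2 ↦ 4^(4 + 1) + 2·4^2 + 2·4 + 2|_4 = 1066 ⇒ 1065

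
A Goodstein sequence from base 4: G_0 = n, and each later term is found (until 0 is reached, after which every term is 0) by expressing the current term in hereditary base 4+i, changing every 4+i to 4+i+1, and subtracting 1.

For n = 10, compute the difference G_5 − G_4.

0

10 —HB4→ 2·4 + 2 —bump→ 2·5 + 2 = 12 —(−1)→ 11
11 —HB5→ 2·5 + 1 —bump→ 2·6 + 1 = 13 —(−1)→ 12
12 —HB6→ 2·6 —bump→ 2·7 = 14 —(−1)→ 13
13 —HB7→ 7 + 6 —bump→ 8 + 6 = 14 —(−1)→ 13
13 —HB8→ 8 + 5 —bump→ 9 + 5 = 14 —(−1)→ 13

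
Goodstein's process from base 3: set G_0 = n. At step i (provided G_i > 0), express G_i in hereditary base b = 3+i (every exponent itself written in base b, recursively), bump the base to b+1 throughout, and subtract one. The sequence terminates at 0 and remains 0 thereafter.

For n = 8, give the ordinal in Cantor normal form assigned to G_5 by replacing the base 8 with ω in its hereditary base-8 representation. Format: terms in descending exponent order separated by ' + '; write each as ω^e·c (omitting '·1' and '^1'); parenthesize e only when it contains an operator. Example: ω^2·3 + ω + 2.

ω + 3

8 —HB3→ 2·3 + 2 —bump→ 2·4 + 2 = 10 —(−1)→ 9
9 —HB4→ 2·4 + 1 —bump→ 2·5 + 1 = 11 —(−1)→ 10
10 —HB5→ 2·5 —bump→ 2·6 = 12 —(−1)→ 11
11 —HB6→ 6 + 5 —bump→ 7 + 5 = 12 —(−1)→ 11
11 —HB7→ 7 + 4 —bump→ 8 + 4 = 12 —(−1)→ 11
11 —HB8→ 8 + 3 —bump→ 9 + 3 = 12 —(−1)→ 11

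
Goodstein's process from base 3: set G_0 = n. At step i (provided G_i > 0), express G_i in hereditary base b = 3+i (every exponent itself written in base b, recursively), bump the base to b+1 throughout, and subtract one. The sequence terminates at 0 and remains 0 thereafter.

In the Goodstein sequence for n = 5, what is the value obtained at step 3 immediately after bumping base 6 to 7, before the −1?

5

i=0: 5 = 3 + 2 (b=3); 3→4: 4 + 2 = 6; 6−1 = 5
i=1: 5 = 4 + 1 (b=4); 4→5: 5 + 1 = 6; 6−1 = 5
i=2: 5 = 5 (b=5); 5→6: 6 = 6; 6−1 = 5
i=3: 5 = 5 (b=6); 6→7: 5 = 5; 5−1 = 4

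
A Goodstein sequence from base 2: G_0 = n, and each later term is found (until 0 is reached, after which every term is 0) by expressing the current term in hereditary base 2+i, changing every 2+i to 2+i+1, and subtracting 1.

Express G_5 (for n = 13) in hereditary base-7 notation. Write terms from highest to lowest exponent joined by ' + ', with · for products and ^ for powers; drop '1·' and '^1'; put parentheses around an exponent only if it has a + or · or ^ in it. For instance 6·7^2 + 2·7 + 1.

7^(7 + 1) + 3·7^3 + 3·7^2 + 3·7

step 0: 13 = 2^(2 + 1) + 2^2 + 1; sub 3 for 2: 3^(3 + 1) + 3^3 + 1; = 109; G_1 = 109−1 = 108
step 1: 108 = 3^(3 + 1) + 3^3; sub 4 for 3: 4^(4 + 1) + 4^4; = 1280; G_2 = 1280−1 = 1279
step 2: 1279 = 4^(4 + 1) + 3·4^3 + 3·4^2 + 3·4 + 3; sub 5 for 4: 5^(5 + 1) + 3·5^3 + 3·5^2 + 3·5 + 3; = 16093; G_3 = 16093−1 = 16092
step 3: 16092 = 5^(5 + 1) + 3·5^3 + 3·5^2 + 3·5 + 2; sub 6 for 5: 6^(6 + 1) + 3·6^3 + 3·6^2 + 3·6 + 2; = 280712; G_4 = 280712−1 = 280711
step 4: 280711 = 6^(6 + 1) + 3·6^3 + 3·6^2 + 3·6 + 1; sub 7 for 6: 7^(7 + 1) + 3·7^3 + 3·7^2 + 3·7 + 1; = 5765999; G_5 = 5765999−1 = 5765998
step 5: 5765998 = 7^(7 + 1) + 3·7^3 + 3·7^2 + 3·7; sub 8 for 7: 8^(8 + 1) + 3·8^3 + 3·8^2 + 3·8; = 134219480; G_6 = 134219480−1 = 134219479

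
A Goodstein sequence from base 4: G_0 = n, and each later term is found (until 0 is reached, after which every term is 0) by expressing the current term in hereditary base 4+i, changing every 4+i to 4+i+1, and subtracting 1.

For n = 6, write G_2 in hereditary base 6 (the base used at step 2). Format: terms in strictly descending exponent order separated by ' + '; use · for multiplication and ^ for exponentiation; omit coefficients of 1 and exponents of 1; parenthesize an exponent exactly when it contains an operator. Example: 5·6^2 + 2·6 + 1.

G_0 = 6. HB_4(6) = 4 + 2. Bump = 7. G_1 = 6.
G_1 = 6. HB_5(6) = 5 + 1. Bump = 7. G_2 = 6.
G_2 = 6. HB_6(6) = 6. Bump = 7. G_3 = 6.

6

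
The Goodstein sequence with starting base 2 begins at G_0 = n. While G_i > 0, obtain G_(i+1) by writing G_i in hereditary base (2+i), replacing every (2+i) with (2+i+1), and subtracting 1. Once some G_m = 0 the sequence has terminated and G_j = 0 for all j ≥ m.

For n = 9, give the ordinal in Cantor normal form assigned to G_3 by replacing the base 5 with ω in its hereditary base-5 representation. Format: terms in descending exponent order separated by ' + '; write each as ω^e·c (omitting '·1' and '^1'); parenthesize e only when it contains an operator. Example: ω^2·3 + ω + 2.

ω^ω·3 + ω^3·3 + ω^2·3 + ω·3 + 2

base 2: 9 = 2^(2 + 1) + 1; at 3: 3^(3 + 1) + 1 = 82; next = 81
base 3: 81 = 3^(3 + 1); at 4: 4^(4 + 1) = 1024; next = 1023
base 4: 1023 = 3·4^4 + 3·4^3 + 3·4^2 + 3·4 + 3; at 5: 3·5^5 + 3·5^3 + 3·5^2 + 3·5 + 3 = 9843; next = 9842
base 5: 9842 = 3·5^5 + 3·5^3 + 3·5^2 + 3·5 + 2; at 6: 3·6^6 + 3·6^3 + 3·6^2 + 3·6 + 2 = 140744; next = 140743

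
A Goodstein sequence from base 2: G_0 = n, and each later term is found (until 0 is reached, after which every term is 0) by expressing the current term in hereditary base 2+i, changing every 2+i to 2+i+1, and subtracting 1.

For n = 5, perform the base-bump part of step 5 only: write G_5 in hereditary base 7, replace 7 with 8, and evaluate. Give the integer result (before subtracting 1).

G_0 = 5. HB_2(5) = 2^2 + 1. Bump = 28. G_1 = 27.
G_1 = 27. HB_3(27) = 3^3. Bump = 256. G_2 = 255.
G_2 = 255. HB_4(255) = 3·4^3 + 3·4^2 + 3·4 + 3. Bump = 468. G_3 = 467.
G_3 = 467. HB_5(467) = 3·5^3 + 3·5^2 + 3·5 + 2. Bump = 776. G_4 = 775.
G_4 = 775. HB_6(775) = 3·6^3 + 3·6^2 + 3·6 + 1. Bump = 1198. G_5 = 1197.
G_5 = 1197. HB_7(1197) = 3·7^3 + 3·7^2 + 3·7. Bump = 1752. G_6 = 1751.

1752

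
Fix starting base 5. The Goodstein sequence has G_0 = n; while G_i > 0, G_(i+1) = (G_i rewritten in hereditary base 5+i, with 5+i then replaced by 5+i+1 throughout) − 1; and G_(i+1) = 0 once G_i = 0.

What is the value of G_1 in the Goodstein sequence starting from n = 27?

base 5: 27 = 5^2 + 2; at 6: 6^2 + 2 = 38; next = 37
base 6: 37 = 6^2 + 1; at 7: 7^2 + 1 = 50; next = 49

37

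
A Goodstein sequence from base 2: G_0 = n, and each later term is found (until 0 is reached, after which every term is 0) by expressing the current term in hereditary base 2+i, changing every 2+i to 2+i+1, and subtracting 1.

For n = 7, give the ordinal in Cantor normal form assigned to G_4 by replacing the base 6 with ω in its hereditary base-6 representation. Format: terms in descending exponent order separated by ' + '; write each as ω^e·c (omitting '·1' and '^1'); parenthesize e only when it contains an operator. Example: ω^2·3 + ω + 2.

ω^ω + 1

[0] 7 ≡ 2^2 + 2 + 1 (base 2). Lift 3: 31. −1: 30.
[1] 30 ≡ 3^3 + 3 (base 3). Lift 4: 260. −1: 259.
[2] 259 ≡ 4^4 + 3 (base 4). Lift 5: 3128. −1: 3127.
[3] 3127 ≡ 5^5 + 2 (base 5). Lift 6: 46658. −1: 46657.
[4] 46657 ≡ 6^6 + 1 (base 6). Lift 7: 823544. −1: 823543.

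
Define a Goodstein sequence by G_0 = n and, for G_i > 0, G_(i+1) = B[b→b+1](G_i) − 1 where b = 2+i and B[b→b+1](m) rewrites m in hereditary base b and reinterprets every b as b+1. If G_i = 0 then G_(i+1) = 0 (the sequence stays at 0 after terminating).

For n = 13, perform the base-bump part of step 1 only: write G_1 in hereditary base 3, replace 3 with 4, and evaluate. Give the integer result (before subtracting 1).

1280

base 2: 13 = 2^(2 + 1) + 2^2 + 1; at 3: 3^(3 + 1) + 3^3 + 1 = 109; next = 108
base 3: 108 = 3^(3 + 1) + 3^3; at 4: 4^(4 + 1) + 4^4 = 1280; next = 1279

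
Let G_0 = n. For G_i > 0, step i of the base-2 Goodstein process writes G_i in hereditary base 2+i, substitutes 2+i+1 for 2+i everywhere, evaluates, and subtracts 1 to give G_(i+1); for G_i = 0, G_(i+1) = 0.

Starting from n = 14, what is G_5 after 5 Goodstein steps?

5862840

step 0: 14 = 2^(2 + 1) + 2^2 + 2; sub 3 for 2: 3^(3 + 1) + 3^3 + 3; = 111; G_1 = 111−1 = 110
step 1: 110 = 3^(3 + 1) + 3^3 + 2; sub 4 for 3: 4^(4 + 1) + 4^4 + 2; = 1282; G_2 = 1282−1 = 1281
step 2: 1281 = 4^(4 + 1) + 4^4 + 1; sub 5 for 4: 5^(5 + 1) + 5^5 + 1; = 18751; G_3 = 18751−1 = 18750
step 3: 18750 = 5^(5 + 1) + 5^5; sub 6 for 5: 6^(6 + 1) + 6^6; = 326592; G_4 = 326592−1 = 326591
step 4: 326591 = 6^(6 + 1) + 5·6^5 + 5·6^4 + 5·6^3 + 5·6^2 + 5·6 + 5; sub 7 for 6: 7^(7 + 1) + 5·7^5 + 5·7^4 + 5·7^3 + 5·7^2 + 5·7 + 5; = 5862841; G_5 = 5862841−1 = 5862840
step 5: 5862840 = 7^(7 + 1) + 5·7^5 + 5·7^4 + 5·7^3 + 5·7^2 + 5·7 + 4; sub 8 for 7: 8^(8 + 1) + 5·8^5 + 5·8^4 + 5·8^3 + 5·8^2 + 5·8 + 4; = 134404972; G_6 = 134404972−1 = 134404971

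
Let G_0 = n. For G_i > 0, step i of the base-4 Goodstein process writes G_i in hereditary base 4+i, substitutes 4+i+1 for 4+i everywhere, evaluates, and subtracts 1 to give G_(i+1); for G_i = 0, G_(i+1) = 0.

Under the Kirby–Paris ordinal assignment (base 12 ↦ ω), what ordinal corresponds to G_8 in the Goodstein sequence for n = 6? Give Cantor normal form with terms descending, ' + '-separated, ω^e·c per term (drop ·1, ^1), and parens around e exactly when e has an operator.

1

(0) 6|_4 = 4 + 2 ↦ 5 + 2|_5 = 7 ⇒ 6
(1) 6|_5 = 5 + 1 ↦ 6 + 1|_6 = 7 ⇒ 6
(2) 6|_6 = 6 ↦ 7|_7 = 7 ⇒ 6
(3) 6|_7 = 6 ↦ 6|_8 = 6 ⇒ 5
(4) 5|_8 = 5 ↦ 5|_9 = 5 ⇒ 4
(5) 4|_9 = 4 ↦ 4|_10 = 4 ⇒ 3
(6) 3|_10 = 3 ↦ 3|_11 = 3 ⇒ 2
(7) 2|_11 = 2 ↦ 2|_12 = 2 ⇒ 1
(8) 1|_12 = 1 ↦ 1|_13 = 1 ⇒ 0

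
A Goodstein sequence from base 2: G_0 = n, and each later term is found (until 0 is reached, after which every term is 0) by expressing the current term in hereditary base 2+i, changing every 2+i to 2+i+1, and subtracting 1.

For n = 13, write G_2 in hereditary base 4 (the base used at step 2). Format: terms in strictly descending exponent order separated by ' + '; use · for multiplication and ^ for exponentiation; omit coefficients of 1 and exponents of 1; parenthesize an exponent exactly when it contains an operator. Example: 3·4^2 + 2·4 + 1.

G_0=13  [base 2] 2^(2 + 1) + 2^2 + 1  →[2↦3]→  3^(3 + 1) + 3^3 + 1 = 109  −1 ⇒ G_1=108
G_1=108  [base 3] 3^(3 + 1) + 3^3  →[3↦4]→  4^(4 + 1) + 4^4 = 1280  −1 ⇒ G_2=1279
G_2=1279  [base 4] 4^(4 + 1) + 3·4^3 + 3·4^2 + 3·4 + 3  →[4↦5]→  5^(5 + 1) + 3·5^3 + 3·5^2 + 3·5 + 3 = 16093  −1 ⇒ G_3=16092

4^(4 + 1) + 3·4^3 + 3·4^2 + 3·4 + 3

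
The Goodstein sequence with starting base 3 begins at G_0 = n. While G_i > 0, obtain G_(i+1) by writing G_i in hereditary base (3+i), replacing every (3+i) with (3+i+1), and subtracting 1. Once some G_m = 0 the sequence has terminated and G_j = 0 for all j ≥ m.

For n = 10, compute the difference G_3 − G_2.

G_0=10  [base 3] 3^2 + 1  →[3↦4]→  4^2 + 1 = 17  −1 ⇒ G_1=16
G_1=16  [base 4] 4^2  →[4↦5]→  5^2 = 25  −1 ⇒ G_2=24
G_2=24  [base 5] 4·5 + 4  →[5↦6]→  4·6 + 4 = 28  −1 ⇒ G_3=27

3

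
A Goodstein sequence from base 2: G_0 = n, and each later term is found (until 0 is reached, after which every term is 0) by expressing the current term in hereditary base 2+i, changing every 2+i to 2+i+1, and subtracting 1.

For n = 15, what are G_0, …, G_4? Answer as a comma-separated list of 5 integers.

15 —HB2→ 2^(2 + 1) + 2^2 + 2 + 1 —bump→ 3^(3 + 1) + 3^3 + 3 + 1 = 112 —(−1)→ 111
111 —HB3→ 3^(3 + 1) + 3^3 + 3 —bump→ 4^(4 + 1) + 4^4 + 4 = 1284 —(−1)→ 1283
1283 —HB4→ 4^(4 + 1) + 4^4 + 3 —bump→ 5^(5 + 1) + 5^5 + 3 = 18753 —(−1)→ 18752
18752 —HB5→ 5^(5 + 1) + 5^5 + 2 —bump→ 6^(6 + 1) + 6^6 + 2 = 326594 —(−1)→ 326593

15, 111, 1283, 18752, 326593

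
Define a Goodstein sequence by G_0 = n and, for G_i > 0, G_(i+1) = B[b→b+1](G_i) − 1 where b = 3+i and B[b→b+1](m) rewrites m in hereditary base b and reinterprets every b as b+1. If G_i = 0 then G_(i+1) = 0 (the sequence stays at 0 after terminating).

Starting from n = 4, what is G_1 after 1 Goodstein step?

4

G_0=4  [base 3] 3 + 1  →[3↦4]→  4 + 1 = 5  −1 ⇒ G_1=4
G_1=4  [base 4] 4  →[4↦5]→  5 = 5  −1 ⇒ G_2=4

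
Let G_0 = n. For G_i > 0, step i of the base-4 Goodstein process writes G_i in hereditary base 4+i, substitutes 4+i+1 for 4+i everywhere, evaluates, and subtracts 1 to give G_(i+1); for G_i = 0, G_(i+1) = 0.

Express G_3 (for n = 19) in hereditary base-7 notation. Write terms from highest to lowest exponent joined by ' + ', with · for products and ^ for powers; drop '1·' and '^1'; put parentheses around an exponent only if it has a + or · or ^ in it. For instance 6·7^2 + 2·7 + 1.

7^2

19 —HB4→ 4^2 + 3 —bump→ 5^2 + 3 = 28 —(−1)→ 27
27 —HB5→ 5^2 + 2 —bump→ 6^2 + 2 = 38 —(−1)→ 37
37 —HB6→ 6^2 + 1 —bump→ 7^2 + 1 = 50 —(−1)→ 49
49 —HB7→ 7^2 —bump→ 8^2 = 64 —(−1)→ 63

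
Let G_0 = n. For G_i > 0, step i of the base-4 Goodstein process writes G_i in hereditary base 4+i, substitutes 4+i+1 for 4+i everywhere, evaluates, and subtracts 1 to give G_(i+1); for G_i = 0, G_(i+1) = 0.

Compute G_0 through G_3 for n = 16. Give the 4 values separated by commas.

G_0 = 16. HB_4(16) = 4^2. Bump = 25. G_1 = 24.
G_1 = 24. HB_5(24) = 4·5 + 4. Bump = 28. G_2 = 27.
G_2 = 27. HB_6(27) = 4·6 + 3. Bump = 31. G_3 = 30.

16, 24, 27, 30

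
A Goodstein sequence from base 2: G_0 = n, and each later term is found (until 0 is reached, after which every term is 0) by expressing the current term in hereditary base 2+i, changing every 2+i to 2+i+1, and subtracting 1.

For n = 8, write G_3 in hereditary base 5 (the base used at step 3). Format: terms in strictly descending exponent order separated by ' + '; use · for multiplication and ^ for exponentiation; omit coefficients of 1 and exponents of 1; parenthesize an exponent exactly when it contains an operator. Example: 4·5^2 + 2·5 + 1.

2·5^5 + 2·5^2 + 2·5

step 0: 8 = 2^(2 + 1); sub 3 for 2: 3^(3 + 1); = 81; G_1 = 81−1 = 80
step 1: 80 = 2·3^3 + 2·3^2 + 2·3 + 2; sub 4 for 3: 2·4^4 + 2·4^2 + 2·4 + 2; = 554; G_2 = 554−1 = 553
step 2: 553 = 2·4^4 + 2·4^2 + 2·4 + 1; sub 5 for 4: 2·5^5 + 2·5^2 + 2·5 + 1; = 6311; G_3 = 6311−1 = 6310
step 3: 6310 = 2·5^5 + 2·5^2 + 2·5; sub 6 for 5: 2·6^6 + 2·6^2 + 2·6; = 93396; G_4 = 93396−1 = 93395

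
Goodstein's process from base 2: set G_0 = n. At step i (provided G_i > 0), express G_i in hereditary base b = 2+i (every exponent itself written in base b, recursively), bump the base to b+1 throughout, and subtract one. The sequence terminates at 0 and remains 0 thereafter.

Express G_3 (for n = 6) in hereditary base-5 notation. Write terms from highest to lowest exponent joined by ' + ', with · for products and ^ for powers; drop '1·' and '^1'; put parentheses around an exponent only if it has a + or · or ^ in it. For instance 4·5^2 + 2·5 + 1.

5^5

(0) 6|_2 = 2^2 + 2 ↦ 3^3 + 3|_3 = 30 ⇒ 29
(1) 29|_3 = 3^3 + 2 ↦ 4^4 + 2|_4 = 258 ⇒ 257
(2) 257|_4 = 4^4 + 1 ↦ 5^5 + 1|_5 = 3126 ⇒ 3125
(3) 3125|_5 = 5^5 ↦ 6^6|_6 = 46656 ⇒ 46655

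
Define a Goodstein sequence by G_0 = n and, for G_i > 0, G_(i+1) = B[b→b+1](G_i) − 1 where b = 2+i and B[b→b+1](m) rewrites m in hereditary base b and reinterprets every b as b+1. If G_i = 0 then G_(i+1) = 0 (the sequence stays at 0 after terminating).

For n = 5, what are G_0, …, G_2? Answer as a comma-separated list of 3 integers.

5, 27, 255

step 0: 5 = 2^2 + 1; sub 3 for 2: 3^3 + 1; = 28; G_1 = 28−1 = 27
step 1: 27 = 3^3; sub 4 for 3: 4^4; = 256; G_2 = 256−1 = 255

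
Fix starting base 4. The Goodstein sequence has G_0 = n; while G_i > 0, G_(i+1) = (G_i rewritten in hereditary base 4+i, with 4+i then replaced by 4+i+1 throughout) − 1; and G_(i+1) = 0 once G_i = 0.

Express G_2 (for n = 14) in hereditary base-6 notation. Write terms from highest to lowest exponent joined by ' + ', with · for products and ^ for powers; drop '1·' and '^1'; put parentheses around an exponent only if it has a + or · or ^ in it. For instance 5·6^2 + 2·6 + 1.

3·6

14 —HB4→ 3·4 + 2 —bump→ 3·5 + 2 = 17 —(−1)→ 16
16 —HB5→ 3·5 + 1 —bump→ 3·6 + 1 = 19 —(−1)→ 18
18 —HB6→ 3·6 —bump→ 3·7 = 21 —(−1)→ 20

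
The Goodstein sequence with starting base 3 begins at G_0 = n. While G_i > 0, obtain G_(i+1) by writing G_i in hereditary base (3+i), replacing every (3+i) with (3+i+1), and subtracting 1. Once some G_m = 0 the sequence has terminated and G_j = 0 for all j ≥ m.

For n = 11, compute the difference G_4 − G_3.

4

(0) 11|_3 = 3^2 + 2 ↦ 4^2 + 2|_4 = 18 ⇒ 17
(1) 17|_4 = 4^2 + 1 ↦ 5^2 + 1|_5 = 26 ⇒ 25
(2) 25|_5 = 5^2 ↦ 6^2|_6 = 36 ⇒ 35
(3) 35|_6 = 5·6 + 5 ↦ 5·7 + 5|_7 = 40 ⇒ 39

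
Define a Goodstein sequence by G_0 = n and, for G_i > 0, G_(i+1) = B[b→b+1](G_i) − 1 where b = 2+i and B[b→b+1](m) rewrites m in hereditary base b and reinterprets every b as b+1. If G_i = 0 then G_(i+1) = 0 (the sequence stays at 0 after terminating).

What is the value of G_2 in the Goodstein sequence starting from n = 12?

i=0: 12 = 2^(2 + 1) + 2^2 (b=2); 2→3: 3^(3 + 1) + 3^3 = 108; 108−1 = 107
i=1: 107 = 3^(3 + 1) + 2·3^2 + 2·3 + 2 (b=3); 3→4: 4^(4 + 1) + 2·4^2 + 2·4 + 2 = 1066; 1066−1 = 1065
i=2: 1065 = 4^(4 + 1) + 2·4^2 + 2·4 + 1 (b=4); 4→5: 5^(5 + 1) + 2·5^2 + 2·5 + 1 = 15686; 15686−1 = 15685

1065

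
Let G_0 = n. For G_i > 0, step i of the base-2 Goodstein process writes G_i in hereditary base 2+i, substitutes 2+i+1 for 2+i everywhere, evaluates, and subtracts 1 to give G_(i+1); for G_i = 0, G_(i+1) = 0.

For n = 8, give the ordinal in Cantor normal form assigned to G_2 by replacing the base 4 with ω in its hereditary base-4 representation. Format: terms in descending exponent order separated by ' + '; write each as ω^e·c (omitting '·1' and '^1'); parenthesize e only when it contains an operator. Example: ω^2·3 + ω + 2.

ω^ω·2 + ω^2·2 + ω·2 + 1

i=0: 8 = 2^(2 + 1) (b=2); 2→3: 3^(3 + 1) = 81; 81−1 = 80
i=1: 80 = 2·3^3 + 2·3^2 + 2·3 + 2 (b=3); 3→4: 2·4^4 + 2·4^2 + 2·4 + 2 = 554; 554−1 = 553
i=2: 553 = 2·4^4 + 2·4^2 + 2·4 + 1 (b=4); 4→5: 2·5^5 + 2·5^2 + 2·5 + 1 = 6311; 6311−1 = 6310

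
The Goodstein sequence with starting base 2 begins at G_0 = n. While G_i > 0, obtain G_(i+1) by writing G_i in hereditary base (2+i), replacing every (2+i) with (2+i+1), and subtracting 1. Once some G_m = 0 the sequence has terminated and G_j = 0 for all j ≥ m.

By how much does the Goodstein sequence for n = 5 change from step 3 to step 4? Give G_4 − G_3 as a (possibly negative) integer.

308

step 0: 5 = 2^2 + 1; sub 3 for 2: 3^3 + 1; = 28; G_1 = 28−1 = 27
step 1: 27 = 3^3; sub 4 for 3: 4^4; = 256; G_2 = 256−1 = 255
step 2: 255 = 3·4^3 + 3·4^2 + 3·4 + 3; sub 5 for 4: 3·5^3 + 3·5^2 + 3·5 + 3; = 468; G_3 = 468−1 = 467
step 3: 467 = 3·5^3 + 3·5^2 + 3·5 + 2; sub 6 for 5: 3·6^3 + 3·6^2 + 3·6 + 2; = 776; G_4 = 776−1 = 775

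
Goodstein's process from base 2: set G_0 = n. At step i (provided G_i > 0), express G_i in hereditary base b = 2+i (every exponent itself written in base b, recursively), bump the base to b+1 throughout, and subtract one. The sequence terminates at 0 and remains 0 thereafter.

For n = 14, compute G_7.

G_0=14  [base 2] 2^(2 + 1) + 2^2 + 2  →[2↦3]→  3^(3 + 1) + 3^3 + 3 = 111  −1 ⇒ G_1=110
G_1=110  [base 3] 3^(3 + 1) + 3^3 + 2  →[3↦4]→  4^(4 + 1) + 4^4 + 2 = 1282  −1 ⇒ G_2=1281
G_2=1281  [base 4] 4^(4 + 1) + 4^4 + 1  →[4↦5]→  5^(5 + 1) + 5^5 + 1 = 18751  −1 ⇒ G_3=18750
G_3=18750  [base 5] 5^(5 + 1) + 5^5  →[5↦6]→  6^(6 + 1) + 6^6 = 326592  −1 ⇒ G_4=326591
G_4=326591  [base 6] 6^(6 + 1) + 5·6^5 + 5·6^4 + 5·6^3 + 5·6^2 + 5·6 + 5  →[6↦7]→  7^(7 + 1) + 5·7^5 + 5·7^4 + 5·7^3 + 5·7^2 + 5·7 + 5 = 5862841  −1 ⇒ G_5=5862840
G_5=5862840  [base 7] 7^(7 + 1) + 5·7^5 + 5·7^4 + 5·7^3 + 5·7^2 + 5·7 + 4  →[7↦8]→  8^(8 + 1) + 5·8^5 + 5·8^4 + 5·8^3 + 5·8^2 + 5·8 + 4 = 134404972  −1 ⇒ G_6=134404971
G_6=134404971  [base 8] 8^(8 + 1) + 5·8^5 + 5·8^4 + 5·8^3 + 5·8^2 + 5·8 + 3  →[8↦9]→  9^(9 + 1) + 5·9^5 + 5·9^4 + 5·9^3 + 5·9^2 + 5·9 + 3 = 3487116549  −1 ⇒ G_7=3487116548

3487116548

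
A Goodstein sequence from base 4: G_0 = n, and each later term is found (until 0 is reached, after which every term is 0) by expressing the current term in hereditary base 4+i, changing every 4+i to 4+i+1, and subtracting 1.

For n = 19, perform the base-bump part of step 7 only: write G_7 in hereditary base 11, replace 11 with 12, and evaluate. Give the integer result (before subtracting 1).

G_0=19  [base 4] 4^2 + 3  →[4↦5]→  5^2 + 3 = 28  −1 ⇒ G_1=27
G_1=27  [base 5] 5^2 + 2  →[5↦6]→  6^2 + 2 = 38  −1 ⇒ G_2=37
G_2=37  [base 6] 6^2 + 1  →[6↦7]→  7^2 + 1 = 50  −1 ⇒ G_3=49
G_3=49  [base 7] 7^2  →[7↦8]→  8^2 = 64  −1 ⇒ G_4=63
G_4=63  [base 8] 7·8 + 7  →[8↦9]→  7·9 + 7 = 70  −1 ⇒ G_5=69
G_5=69  [base 9] 7·9 + 6  →[9↦10]→  7·10 + 6 = 76  −1 ⇒ G_6=75
G_6=75  [base 10] 7·10 + 5  →[10↦11]→  7·11 + 5 = 82  −1 ⇒ G_7=81
G_7=81  [base 11] 7·11 + 4  →[11↦12]→  7·12 + 4 = 88  −1 ⇒ G_8=87

88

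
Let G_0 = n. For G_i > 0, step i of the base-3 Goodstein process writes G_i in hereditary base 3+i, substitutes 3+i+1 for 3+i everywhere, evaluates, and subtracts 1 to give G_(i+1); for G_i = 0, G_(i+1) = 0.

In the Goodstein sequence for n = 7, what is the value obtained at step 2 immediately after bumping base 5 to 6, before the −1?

10

step 0: 7 = 2·3 + 1; sub 4 for 3: 2·4 + 1; = 9; G_1 = 9−1 = 8
step 1: 8 = 2·4; sub 5 for 4: 2·5; = 10; G_2 = 10−1 = 9
step 2: 9 = 5 + 4; sub 6 for 5: 6 + 4; = 10; G_3 = 10−1 = 9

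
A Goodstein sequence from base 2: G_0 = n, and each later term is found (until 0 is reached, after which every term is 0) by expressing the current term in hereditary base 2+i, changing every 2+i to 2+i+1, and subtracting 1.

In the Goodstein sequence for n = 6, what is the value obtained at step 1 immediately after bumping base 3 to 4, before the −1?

258

6 —HB2→ 2^2 + 2 —bump→ 3^3 + 3 = 30 —(−1)→ 29
29 —HB3→ 3^3 + 2 —bump→ 4^4 + 2 = 258 —(−1)→ 257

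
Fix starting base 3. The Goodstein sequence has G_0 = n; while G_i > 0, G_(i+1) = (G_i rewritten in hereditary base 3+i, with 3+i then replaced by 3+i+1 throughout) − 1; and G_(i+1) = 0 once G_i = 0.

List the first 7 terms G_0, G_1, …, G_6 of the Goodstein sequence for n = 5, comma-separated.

G_0=5  [base 3] 3 + 2  →[3↦4]→  4 + 2 = 6  −1 ⇒ G_1=5
G_1=5  [base 4] 4 + 1  →[4↦5]→  5 + 1 = 6  −1 ⇒ G_2=5
G_2=5  [base 5] 5  →[5↦6]→  6 = 6  −1 ⇒ G_3=5
G_3=5  [base 6] 5  →[6↦7]→  5 = 5  −1 ⇒ G_4=4
G_4=4  [base 7] 4  →[7↦8]→  4 = 4  −1 ⇒ G_5=3
G_5=3  [base 8] 3  →[8↦9]→  3 = 3  −1 ⇒ G_6=2

5, 5, 5, 5, 4, 3, 2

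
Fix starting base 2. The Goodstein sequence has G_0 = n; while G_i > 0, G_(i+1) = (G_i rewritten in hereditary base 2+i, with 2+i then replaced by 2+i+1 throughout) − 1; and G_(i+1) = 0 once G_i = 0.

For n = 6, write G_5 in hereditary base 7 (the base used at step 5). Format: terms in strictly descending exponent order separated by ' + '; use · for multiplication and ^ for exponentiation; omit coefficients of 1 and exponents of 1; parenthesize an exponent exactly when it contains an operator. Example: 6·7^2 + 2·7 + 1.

base 2: 6 = 2^2 + 2; at 3: 3^3 + 3 = 30; next = 29
base 3: 29 = 3^3 + 2; at 4: 4^4 + 2 = 258; next = 257
base 4: 257 = 4^4 + 1; at 5: 5^5 + 1 = 3126; next = 3125
base 5: 3125 = 5^5; at 6: 6^6 = 46656; next = 46655
base 6: 46655 = 5·6^5 + 5·6^4 + 5·6^3 + 5·6^2 + 5·6 + 5; at 7: 5·7^5 + 5·7^4 + 5·7^3 + 5·7^2 + 5·7 + 5 = 98040; next = 98039

5·7^5 + 5·7^4 + 5·7^3 + 5·7^2 + 5·7 + 4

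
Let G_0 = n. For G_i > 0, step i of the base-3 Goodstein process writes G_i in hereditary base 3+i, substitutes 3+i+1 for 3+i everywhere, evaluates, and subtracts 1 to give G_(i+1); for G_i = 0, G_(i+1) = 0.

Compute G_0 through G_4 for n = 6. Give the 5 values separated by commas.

6, 7, 7, 7, 7

6 —HB3→ 2·3 —bump→ 2·4 = 8 —(−1)→ 7
7 —HB4→ 4 + 3 —bump→ 5 + 3 = 8 —(−1)→ 7
7 —HB5→ 5 + 2 —bump→ 6 + 2 = 8 —(−1)→ 7
7 —HB6→ 6 + 1 —bump→ 7 + 1 = 8 —(−1)→ 7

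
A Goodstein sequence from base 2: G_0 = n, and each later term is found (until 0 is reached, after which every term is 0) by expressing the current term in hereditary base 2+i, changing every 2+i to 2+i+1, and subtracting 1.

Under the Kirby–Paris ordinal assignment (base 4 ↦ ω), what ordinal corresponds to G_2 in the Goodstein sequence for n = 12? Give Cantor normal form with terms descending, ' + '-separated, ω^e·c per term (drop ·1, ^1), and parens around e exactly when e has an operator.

G_0 = 12. HB_2(12) = 2^(2 + 1) + 2^2. Bump = 108. G_1 = 107.
G_1 = 107. HB_3(107) = 3^(3 + 1) + 2·3^2 + 2·3 + 2. Bump = 1066. G_2 = 1065.
G_2 = 1065. HB_4(1065) = 4^(4 + 1) + 2·4^2 + 2·4 + 1. Bump = 15686. G_3 = 15685.

ω^(ω + 1) + ω^2·2 + ω·2 + 1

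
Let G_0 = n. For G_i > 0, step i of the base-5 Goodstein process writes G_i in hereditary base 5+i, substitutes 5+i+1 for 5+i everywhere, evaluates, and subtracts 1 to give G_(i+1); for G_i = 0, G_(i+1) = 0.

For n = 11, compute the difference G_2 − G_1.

1

G_0 = 11. HB_5(11) = 2·5 + 1. Bump = 13. G_1 = 12.
G_1 = 12. HB_6(12) = 2·6. Bump = 14. G_2 = 13.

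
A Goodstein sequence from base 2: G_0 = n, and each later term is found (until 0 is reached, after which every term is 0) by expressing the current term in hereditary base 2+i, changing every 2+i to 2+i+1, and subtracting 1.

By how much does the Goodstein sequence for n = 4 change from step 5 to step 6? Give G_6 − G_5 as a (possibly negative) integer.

30

[0] 4 ≡ 2^2 (base 2). Lift 3: 27. −1: 26.
[1] 26 ≡ 2·3^2 + 2·3 + 2 (base 3). Lift 4: 42. −1: 41.
[2] 41 ≡ 2·4^2 + 2·4 + 1 (base 4). Lift 5: 61. −1: 60.
[3] 60 ≡ 2·5^2 + 2·5 (base 5). Lift 6: 84. −1: 83.
[4] 83 ≡ 2·6^2 + 6 + 5 (base 6). Lift 7: 110. −1: 109.
[5] 109 ≡ 2·7^2 + 7 + 4 (base 7). Lift 8: 140. −1: 139.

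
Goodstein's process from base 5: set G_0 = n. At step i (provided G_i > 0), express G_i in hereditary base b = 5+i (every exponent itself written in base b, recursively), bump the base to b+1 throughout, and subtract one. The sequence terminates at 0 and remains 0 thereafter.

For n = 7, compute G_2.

7

[0] 7 ≡ 5 + 2 (base 5). Lift 6: 8. −1: 7.
[1] 7 ≡ 6 + 1 (base 6). Lift 7: 8. −1: 7.
[2] 7 ≡ 7 (base 7). Lift 8: 8. −1: 7.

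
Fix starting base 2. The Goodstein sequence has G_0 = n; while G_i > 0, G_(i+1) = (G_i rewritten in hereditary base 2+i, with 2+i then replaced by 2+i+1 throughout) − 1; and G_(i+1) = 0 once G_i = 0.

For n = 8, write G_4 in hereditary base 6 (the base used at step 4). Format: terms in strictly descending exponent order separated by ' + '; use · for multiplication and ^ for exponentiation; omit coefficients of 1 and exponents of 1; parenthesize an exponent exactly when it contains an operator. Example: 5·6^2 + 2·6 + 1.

2·6^6 + 2·6^2 + 6 + 5

8 —HB2→ 2^(2 + 1) —bump→ 3^(3 + 1) = 81 —(−1)→ 80
80 —HB3→ 2·3^3 + 2·3^2 + 2·3 + 2 —bump→ 2·4^4 + 2·4^2 + 2·4 + 2 = 554 —(−1)→ 553
553 —HB4→ 2·4^4 + 2·4^2 + 2·4 + 1 —bump→ 2·5^5 + 2·5^2 + 2·5 + 1 = 6311 —(−1)→ 6310
6310 —HB5→ 2·5^5 + 2·5^2 + 2·5 —bump→ 2·6^6 + 2·6^2 + 2·6 = 93396 —(−1)→ 93395
93395 —HB6→ 2·6^6 + 2·6^2 + 6 + 5 —bump→ 2·7^7 + 2·7^2 + 7 + 5 = 1647196 —(−1)→ 1647195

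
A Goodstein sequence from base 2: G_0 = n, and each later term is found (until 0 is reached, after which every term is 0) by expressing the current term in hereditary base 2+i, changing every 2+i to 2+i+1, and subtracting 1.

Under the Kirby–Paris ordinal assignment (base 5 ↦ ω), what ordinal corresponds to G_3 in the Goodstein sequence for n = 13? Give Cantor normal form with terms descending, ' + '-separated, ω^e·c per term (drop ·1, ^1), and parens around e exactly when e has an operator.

base 2: 13 = 2^(2 + 1) + 2^2 + 1; at 3: 3^(3 + 1) + 3^3 + 1 = 109; next = 108
base 3: 108 = 3^(3 + 1) + 3^3; at 4: 4^(4 + 1) + 4^4 = 1280; next = 1279
base 4: 1279 = 4^(4 + 1) + 3·4^3 + 3·4^2 + 3·4 + 3; at 5: 5^(5 + 1) + 3·5^3 + 3·5^2 + 3·5 + 3 = 16093; next = 16092

ω^(ω + 1) + ω^3·3 + ω^2·3 + ω·3 + 2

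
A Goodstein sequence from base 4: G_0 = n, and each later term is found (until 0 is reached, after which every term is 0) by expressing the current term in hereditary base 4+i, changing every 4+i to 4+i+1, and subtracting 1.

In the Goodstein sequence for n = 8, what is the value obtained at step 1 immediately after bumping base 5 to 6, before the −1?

10

[0] 8 ≡ 2·4 (base 4). Lift 5: 10. −1: 9.
[1] 9 ≡ 5 + 4 (base 5). Lift 6: 10. −1: 9.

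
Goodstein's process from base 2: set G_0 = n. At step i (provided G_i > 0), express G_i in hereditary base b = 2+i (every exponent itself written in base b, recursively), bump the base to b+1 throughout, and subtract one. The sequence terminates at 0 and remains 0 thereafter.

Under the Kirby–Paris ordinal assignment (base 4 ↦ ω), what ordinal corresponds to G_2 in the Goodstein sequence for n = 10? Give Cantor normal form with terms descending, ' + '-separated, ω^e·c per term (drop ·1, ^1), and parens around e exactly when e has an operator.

ω^(ω + 1) + 1

G_0 = 10. HB_2(10) = 2^(2 + 1) + 2. Bump = 84. G_1 = 83.
G_1 = 83. HB_3(83) = 3^(3 + 1) + 2. Bump = 1026. G_2 = 1025.
G_2 = 1025. HB_4(1025) = 4^(4 + 1) + 1. Bump = 15626. G_3 = 15625.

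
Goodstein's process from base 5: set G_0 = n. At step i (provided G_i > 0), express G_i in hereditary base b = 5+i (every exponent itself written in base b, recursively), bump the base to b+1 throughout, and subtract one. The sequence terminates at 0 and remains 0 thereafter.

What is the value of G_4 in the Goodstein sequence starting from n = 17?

G_0 = 17. HB_5(17) = 3·5 + 2. Bump = 20. G_1 = 19.
G_1 = 19. HB_6(19) = 3·6 + 1. Bump = 22. G_2 = 21.
G_2 = 21. HB_7(21) = 3·7. Bump = 24. G_3 = 23.
G_3 = 23. HB_8(23) = 2·8 + 7. Bump = 25. G_4 = 24.

24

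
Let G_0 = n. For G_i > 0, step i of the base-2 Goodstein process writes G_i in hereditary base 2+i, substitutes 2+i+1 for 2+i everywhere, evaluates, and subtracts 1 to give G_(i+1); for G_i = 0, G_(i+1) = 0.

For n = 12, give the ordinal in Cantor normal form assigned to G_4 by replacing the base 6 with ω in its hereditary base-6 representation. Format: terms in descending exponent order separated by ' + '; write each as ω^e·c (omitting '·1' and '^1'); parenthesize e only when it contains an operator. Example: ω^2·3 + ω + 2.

ω^(ω + 1) + ω^2·2 + ω + 5

i=0: 12 = 2^(2 + 1) + 2^2 (b=2); 2→3: 3^(3 + 1) + 3^3 = 108; 108−1 = 107
i=1: 107 = 3^(3 + 1) + 2·3^2 + 2·3 + 2 (b=3); 3→4: 4^(4 + 1) + 2·4^2 + 2·4 + 2 = 1066; 1066−1 = 1065
i=2: 1065 = 4^(4 + 1) + 2·4^2 + 2·4 + 1 (b=4); 4→5: 5^(5 + 1) + 2·5^2 + 2·5 + 1 = 15686; 15686−1 = 15685
i=3: 15685 = 5^(5 + 1) + 2·5^2 + 2·5 (b=5); 5→6: 6^(6 + 1) + 2·6^2 + 2·6 = 280020; 280020−1 = 280019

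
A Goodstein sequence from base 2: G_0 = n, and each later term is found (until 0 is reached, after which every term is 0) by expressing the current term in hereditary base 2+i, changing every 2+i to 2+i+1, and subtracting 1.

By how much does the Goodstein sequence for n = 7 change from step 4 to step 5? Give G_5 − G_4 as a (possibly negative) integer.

776886

G_0=7  [base 2] 2^2 + 2 + 1  →[2↦3]→  3^3 + 3 + 1 = 31  −1 ⇒ G_1=30
G_1=30  [base 3] 3^3 + 3  →[3↦4]→  4^4 + 4 = 260  −1 ⇒ G_2=259
G_2=259  [base 4] 4^4 + 3  →[4↦5]→  5^5 + 3 = 3128  −1 ⇒ G_3=3127
G_3=3127  [base 5] 5^5 + 2  →[5↦6]→  6^6 + 2 = 46658  −1 ⇒ G_4=46657
G_4=46657  [base 6] 6^6 + 1  →[6↦7]→  7^7 + 1 = 823544  −1 ⇒ G_5=823543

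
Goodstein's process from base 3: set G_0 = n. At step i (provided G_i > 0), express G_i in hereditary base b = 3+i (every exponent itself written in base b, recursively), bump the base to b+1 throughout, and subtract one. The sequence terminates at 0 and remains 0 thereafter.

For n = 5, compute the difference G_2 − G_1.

0

(0) 5|_3 = 3 + 2 ↦ 4 + 2|_4 = 6 ⇒ 5
(1) 5|_4 = 4 + 1 ↦ 5 + 1|_5 = 6 ⇒ 5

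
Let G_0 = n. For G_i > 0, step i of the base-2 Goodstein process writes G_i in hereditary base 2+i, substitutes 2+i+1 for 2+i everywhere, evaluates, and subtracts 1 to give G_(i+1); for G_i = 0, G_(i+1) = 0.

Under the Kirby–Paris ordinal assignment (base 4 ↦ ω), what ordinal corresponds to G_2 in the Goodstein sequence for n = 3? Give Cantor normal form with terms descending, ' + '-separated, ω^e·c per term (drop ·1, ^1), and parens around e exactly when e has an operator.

3

[0] 3 ≡ 2 + 1 (base 2). Lift 3: 4. −1: 3.
[1] 3 ≡ 3 (base 3). Lift 4: 4. −1: 3.
[2] 3 ≡ 3 (base 4). Lift 5: 3. −1: 2.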